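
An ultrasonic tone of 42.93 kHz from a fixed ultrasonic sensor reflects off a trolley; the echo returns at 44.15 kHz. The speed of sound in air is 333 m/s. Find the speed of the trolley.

Double Doppler shift off a moving reflector: f₂ = f₀ · (v + u)/(v − u) (u > 0 toward emitter).
Rearranging, u = v · (f₂ − f₀)/(f₂ + f₀) = 333 × 1.22/87.08 ≈ 4.7 m/s.
So the trolley is moving at 4.7 m/s toward the emitter.

4.7 m/s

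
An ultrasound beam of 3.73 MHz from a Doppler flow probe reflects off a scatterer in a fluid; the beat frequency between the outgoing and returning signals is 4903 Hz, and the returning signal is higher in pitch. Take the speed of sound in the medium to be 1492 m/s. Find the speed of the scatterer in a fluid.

Double Doppler shift off a moving reflector: f₂ = f₀ · (v + u)/(v − u) (u > 0 toward emitter).
Returning signal is higher, so f₂ = f₀ + Δf = 3730000 + 4903 = 3734903 Hz.
Rearranging, u = v · (f₂ − f₀)/(f₂ + f₀) = 1492 × 4903/7464903 ≈ 0.98 m/s.
So the scatterer in a fluid is moving at 0.98 m/s toward the emitter.

0.98 m/s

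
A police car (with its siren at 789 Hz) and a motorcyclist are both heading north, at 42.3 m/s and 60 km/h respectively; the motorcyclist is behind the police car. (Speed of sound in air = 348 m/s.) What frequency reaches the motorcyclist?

60 km/h = 16.67 m/s.
The motorcyclist is behind, so the police car is moving away from it while the motorcyclist is moving toward the police car.
General Doppler shift: f' = f · (v + v_o)/(v + v_s).
f' = 789 × (348 + 16.67)/(348 + 42.3) = 789 × 364.67/390.3 ≈ 737 Hz.

737 Hz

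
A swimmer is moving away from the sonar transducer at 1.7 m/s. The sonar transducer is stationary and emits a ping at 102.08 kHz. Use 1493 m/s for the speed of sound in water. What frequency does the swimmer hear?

Only the observer moves, away from the source, so f' = f · (v − v_o)/v.
f' = 102.08 × (1493 − 1.7)/1493 = 102.08 × 1491.3/1493 ≈ 102.0 kHz.

102.0 kHz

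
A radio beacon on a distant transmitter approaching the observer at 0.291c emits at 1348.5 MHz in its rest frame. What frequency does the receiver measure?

1819.7 MHz

Relativistic Doppler for frequency: f' = f₀ · √((1 + β)/(1 − β)).
f' = 1348.5 × √(1.2910/0.7090) = 1348.5 × 1.34940 ≈ 1819.7 MHz.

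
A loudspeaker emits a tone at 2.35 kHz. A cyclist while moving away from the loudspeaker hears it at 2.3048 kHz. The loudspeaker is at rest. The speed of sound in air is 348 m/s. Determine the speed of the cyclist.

f' = f · (v − v_o)/v ⇒ v_o = v · |f'/f − 1|.
v_o = 348 × |2.3048/2.35 − 1| = 348 × 0.01923 ≈ 6.7 m/s.

6.7 m/s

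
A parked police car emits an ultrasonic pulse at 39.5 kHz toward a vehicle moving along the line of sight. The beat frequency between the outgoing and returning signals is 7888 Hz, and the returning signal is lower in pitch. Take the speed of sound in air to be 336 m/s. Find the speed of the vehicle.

37 m/s

Double Doppler shift off a moving reflector: f₂ = f₀ · (v + u)/(v − u) (u > 0 toward emitter).
Returning signal is lower, so f₂ = f₀ − Δf = 39500 − 7888 = 31612 Hz.
Rearranging, u = v · (f₂ − f₀)/(f₂ + f₀) = 336 × -7888/71112 ≈ -37 m/s.
So the vehicle is moving at 37 m/s away from the emitter.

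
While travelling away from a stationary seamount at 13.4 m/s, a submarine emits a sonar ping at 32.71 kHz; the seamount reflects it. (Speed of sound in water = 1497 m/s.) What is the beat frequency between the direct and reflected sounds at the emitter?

The seamount receives the sound from a moving source: f₁ = f₀ · v/(v + v_e) = 32.71 × 1497/1510.4 ≈ 32.420 kHz.
On the return leg the submarine is a moving observer: f₂ = f₁ · (v − v_e)/v = 32.420 × 1483.6/1497 ≈ 32.130 kHz.
Equivalently f₂ = f₀ · (v − v_e)/(v + v_e).
Beat against the emitted tone (with f₀ = 32710 Hz): |f₂ − f₀| = 2v_e·f₀/(v + v_e) = 2 × 13.4 × 32710/1510.4 ≈ 580 Hz.

580 Hz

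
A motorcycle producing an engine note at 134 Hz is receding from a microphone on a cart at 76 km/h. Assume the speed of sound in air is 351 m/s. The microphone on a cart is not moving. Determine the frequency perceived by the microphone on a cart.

126 Hz

76 km/h = 21.11 m/s.
Only the source moves, away from the listener, so f' = f · v/(v + v_s).
f' = 134 × 351/(351 + 21.11) = 134 × 351/372.1 ≈ 126 Hz.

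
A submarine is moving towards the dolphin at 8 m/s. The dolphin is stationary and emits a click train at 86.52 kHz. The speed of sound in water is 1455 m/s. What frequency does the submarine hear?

87.0 kHz

Only the observer moves, toward the source, so f' = f · (v + v_o)/v.
f' = 86.52 × (1455 + 8)/1455 = 86.52 × 1463/1455 ≈ 87.0 kHz.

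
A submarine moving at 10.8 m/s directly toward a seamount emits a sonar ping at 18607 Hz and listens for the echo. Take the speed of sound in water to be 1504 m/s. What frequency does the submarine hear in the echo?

The seamount receives the sound from a moving source: f₁ = f₀ · v/(v − v_e) = 18607 × 1504/1493.2 ≈ 18742 Hz.
On the return leg the submarine is a moving observer: f₂ = f₁ · (v + v_e)/v = 18742 × 1514.8/1504 ≈ 18876 Hz.
Equivalently f₂ = f₀ · (v + v_e)/(v − v_e).

18876 Hz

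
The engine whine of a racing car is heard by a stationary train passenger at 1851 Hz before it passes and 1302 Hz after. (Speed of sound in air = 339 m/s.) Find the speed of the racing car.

f₁/f₂ = (v + v_s)/(v − v_s), so v_s = v · (f₁ − f₂)/(f₁ + f₂).
v_s = 339 × (1851 − 1302)/(1851 + 1302) = 339 × 549/3153 ≈ 59 m/s.

59 m/s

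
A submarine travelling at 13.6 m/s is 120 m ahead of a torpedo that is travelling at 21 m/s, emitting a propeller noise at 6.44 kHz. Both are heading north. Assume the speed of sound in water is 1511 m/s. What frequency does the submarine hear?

6.47 kHz

The submarine is ahead, so the torpedo is moving toward it while the submarine is moving away from the torpedo.
Both move, so f' = f · (v − v_o)/(v − v_s).
f' = 6.44 × (1511 − 13.6)/(1511 − 21) = 6.44 × 1497.4/1490 ≈ 6.47 kHz.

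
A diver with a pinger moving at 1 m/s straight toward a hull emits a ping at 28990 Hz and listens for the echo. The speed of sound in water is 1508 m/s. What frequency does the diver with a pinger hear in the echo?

29028 Hz

The hull receives the sound from a moving source: f₁ = f₀ · v/(v − v_e) = 28990 × 1508/1507 ≈ 29009 Hz.
On the return leg the diver with a pinger is a moving observer: f₂ = f₁ · (v + v_e)/v = 29009 × 1509/1508 ≈ 29028 Hz.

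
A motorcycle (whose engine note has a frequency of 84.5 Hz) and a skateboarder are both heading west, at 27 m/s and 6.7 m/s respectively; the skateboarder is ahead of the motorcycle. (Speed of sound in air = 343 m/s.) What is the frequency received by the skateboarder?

90 Hz

The skateboarder is ahead, so the motorcycle is moving toward it while the skateboarder is moving away from the motorcycle.
General Doppler shift: f' = f · (v − v_o)/(v − v_s).
f' = 84.5 × (343 − 6.7)/(343 − 27) = 84.5 × 336.3/316 ≈ 90 Hz.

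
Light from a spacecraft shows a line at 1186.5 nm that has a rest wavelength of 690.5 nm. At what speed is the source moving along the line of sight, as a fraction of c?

0.494c

λ'/λ₀ = 1.7183 > 1 (redshift), so the source is receding.
λ'/λ₀ = √((1 + β)/(1 − β)) for a receding source ⇒ β = (r² − 1)/(r² + 1) with r = λ'/λ₀.
β = (2.9526 − 1)/(2.9526 + 1) ≈ 0.494.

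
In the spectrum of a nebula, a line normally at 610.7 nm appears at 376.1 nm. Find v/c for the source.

0.450

λ'/λ₀ = 0.6159 < 1 (blueshift), so the source is approaching.
λ'/λ₀ = √((1 − β)/(1 + β)) for an approaching source ⇒ β = (1 − r²)/(1 + r²) with r = λ'/λ₀.
β = (1 − 0.3793)/(1 + 0.3793) ≈ 0.450.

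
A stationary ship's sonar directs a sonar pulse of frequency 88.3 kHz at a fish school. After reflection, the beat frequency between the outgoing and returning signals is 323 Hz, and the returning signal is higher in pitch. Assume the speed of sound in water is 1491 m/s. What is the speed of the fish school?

2.72 m/s

Double Doppler shift off a moving reflector: f₂ = f₀ · (v + u)/(v − u) (u > 0 toward emitter).
Returning signal is higher, so f₂ = f₀ + Δf = 88300 + 323 = 88623 Hz.
Rearranging, u = v · (f₂ − f₀)/(f₂ + f₀) = 1491 × 323/176923 ≈ 2.72 m/s.
So the fish school is moving at 2.72 m/s toward the emitter.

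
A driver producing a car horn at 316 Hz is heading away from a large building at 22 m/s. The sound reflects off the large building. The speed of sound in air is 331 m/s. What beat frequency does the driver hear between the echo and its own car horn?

The large building receives the sound from a moving source: f₁ = f₀ · v/(v + v_e) = 316 × 331/353 ≈ 296.3 Hz.
On the return leg the driver is a moving observer: f₂ = f₁ · (v − v_e)/v = 296.3 × 309/331 ≈ 276.6 Hz.
Equivalently f₂ = f₀ · (v − v_e)/(v + v_e).
Beat against the emitted tone: |f₂ − f₀| = 2v_e·f₀/(v + v_e) = 2 × 22 × 316/353 ≈ 39.4 Hz.

39.4 Hz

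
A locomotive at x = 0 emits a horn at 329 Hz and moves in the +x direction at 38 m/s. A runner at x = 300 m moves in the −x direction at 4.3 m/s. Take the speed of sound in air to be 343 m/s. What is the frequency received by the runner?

375 Hz

The observer lies on the +x side, so the source is heading toward the observer and the observer is heading toward the source.
General Doppler shift: f' = f · (v + v_o)/(v − v_s).
f' = 329 × (343 + 4.3)/(343 − 38) = 329 × 347.3/305 ≈ 375 Hz.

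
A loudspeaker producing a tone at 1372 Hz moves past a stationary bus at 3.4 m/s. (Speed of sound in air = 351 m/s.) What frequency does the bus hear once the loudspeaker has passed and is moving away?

1359 Hz

Receding: f₂ = f · v/(v + v_s) = 1372 × 351/354.4 ≈ 1359 Hz.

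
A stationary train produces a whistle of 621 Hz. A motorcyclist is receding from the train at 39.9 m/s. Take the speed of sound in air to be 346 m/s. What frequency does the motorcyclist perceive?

549 Hz

Only the observer moves, away from the source, so f' = f · (v − v_o)/v.
f' = 621 × (346 − 39.9)/346 = 621 × 306.1/346 ≈ 549 Hz.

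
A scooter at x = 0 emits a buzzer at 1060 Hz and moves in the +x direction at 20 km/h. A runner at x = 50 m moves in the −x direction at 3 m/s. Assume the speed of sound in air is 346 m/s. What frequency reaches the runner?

20 km/h = 5.556 m/s.
The observer lies on the +x side, so the source is heading toward the observer and the observer is heading toward the source.
General Doppler shift: f' = f · (v + v_o)/(v − v_s).
f' = 1060 × (346 + 3)/(346 − 5.556) = 1060 × 349/340.44 ≈ 1087 Hz.

1087 Hz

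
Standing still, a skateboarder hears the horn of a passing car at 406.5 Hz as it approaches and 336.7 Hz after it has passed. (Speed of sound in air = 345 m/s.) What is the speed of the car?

32 m/s

f₁/f₂ = (v + v_s)/(v − v_s), so v_s = v · (f₁ − f₂)/(f₁ + f₂).
v_s = 345 × (406.5 − 336.7)/(406.5 + 336.7) = 345 × 69.8/743.2 ≈ 32 m/s.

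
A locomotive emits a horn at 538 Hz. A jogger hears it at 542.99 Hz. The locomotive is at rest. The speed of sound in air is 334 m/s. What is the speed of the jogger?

f' > f, so the jogger is approaching.
f' = f · (v + v_o)/v ⇒ v_o = v · |f'/f − 1|.
v_o = 334 × |542.99/538 − 1| = 334 × 0.009275 ≈ 3.1 m/s.

3.1 m/s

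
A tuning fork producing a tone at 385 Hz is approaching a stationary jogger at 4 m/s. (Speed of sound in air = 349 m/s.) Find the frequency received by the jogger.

With the source moving toward a stationary observer, f' = f · v/(v − v_s).
f' = 385 × 349/(349 − 4) = 385 × 349/345 ≈ 389 Hz.

389 Hz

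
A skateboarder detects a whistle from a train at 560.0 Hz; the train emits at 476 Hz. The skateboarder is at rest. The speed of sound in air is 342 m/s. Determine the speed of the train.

f' > f, so the train is approaching.
f' = f · v/(v − v_s) ⇒ v_s = v · |1 − f/f'|.
v_s = 342 × |1 − 476/560.0| = 342 × 0.15 ≈ 51 m/s.

51 m/s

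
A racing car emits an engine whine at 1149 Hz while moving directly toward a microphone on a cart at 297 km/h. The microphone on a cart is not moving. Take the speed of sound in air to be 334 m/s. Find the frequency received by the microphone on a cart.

1526 Hz

297 km/h = 82.5 m/s.
Only the source moves, toward the listener, so f' = f · v/(v − v_s).
f' = 1149 × 334/(334 − 82.5) = 1149 × 334/251.5 ≈ 1526 Hz.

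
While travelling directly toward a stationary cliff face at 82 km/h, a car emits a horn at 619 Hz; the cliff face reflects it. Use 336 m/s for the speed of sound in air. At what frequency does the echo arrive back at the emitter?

82 km/h = 22.78 m/s.
The cliff face receives the sound from a moving source: f₁ = f₀ · v/(v − v_e) = 619 × 336/313.22 ≈ 664 Hz.
On the return leg the car is a moving observer: f₂ = f₁ · (v + v_e)/v = 664 × 358.78/336 ≈ 709 Hz.
Equivalently f₂ = f₀ · (v + v_e)/(v − v_e).

709 Hz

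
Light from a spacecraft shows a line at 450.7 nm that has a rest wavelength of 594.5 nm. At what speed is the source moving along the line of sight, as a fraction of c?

λ'/λ₀ = 0.7581 < 1 (blueshift), so the source is approaching.
λ'/λ₀ = √((1 − β)/(1 + β)) for an approaching source ⇒ β = (1 − r²)/(1 + r²) with r = λ'/λ₀.
β = (1 − 0.5747)/(1 + 0.5747) ≈ 0.270.

0.270c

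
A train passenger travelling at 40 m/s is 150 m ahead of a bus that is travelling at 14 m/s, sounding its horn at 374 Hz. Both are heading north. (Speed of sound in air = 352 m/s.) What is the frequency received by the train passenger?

The train passenger is ahead, so the bus is moving toward it while the train passenger is moving away from the bus.
General Doppler shift: f' = f · (v − v_o)/(v − v_s).
f' = 374 × (352 − 40)/(352 − 14) = 374 × 312/338 ≈ 345 Hz.

345 Hz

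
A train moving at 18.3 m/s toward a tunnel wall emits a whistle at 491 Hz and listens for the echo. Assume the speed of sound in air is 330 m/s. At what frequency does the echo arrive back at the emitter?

The tunnel wall receives the sound from a moving source: f₁ = f₀ · v/(v − v_e) = 491 × 330/311.7 ≈ 520 Hz.
On the return leg the train is a moving observer: f₂ = f₁ · (v + v_e)/v = 520 × 348.3/330 ≈ 549 Hz.

549 Hz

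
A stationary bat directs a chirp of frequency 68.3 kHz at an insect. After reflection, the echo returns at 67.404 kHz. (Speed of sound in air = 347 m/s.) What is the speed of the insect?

Double Doppler shift off a moving reflector: f₂ = f₀ · (v + u)/(v − u) (u > 0 toward emitter).
Rearranging, u = v · (f₂ − f₀)/(f₂ + f₀) = 347 × -0.896/135.704 ≈ -2.29 m/s.
So the insect is moving at 2.29 m/s away from the emitter.

2.29 m/s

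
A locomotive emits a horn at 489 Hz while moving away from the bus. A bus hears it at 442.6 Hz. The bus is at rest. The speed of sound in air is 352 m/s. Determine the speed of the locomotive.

37 m/s

f' = f · v/(v + v_s) ⇒ v_s = v · |1 − f/f'|.
v_s = 352 × |1 − 489/442.6| = 352 × 0.1048 ≈ 37 m/s.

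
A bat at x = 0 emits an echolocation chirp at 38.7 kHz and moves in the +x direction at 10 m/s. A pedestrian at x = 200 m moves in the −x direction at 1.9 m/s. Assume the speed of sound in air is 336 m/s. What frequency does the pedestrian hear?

The observer lies on the +x side, so the source is heading toward the observer and the observer is heading toward the source.
General Doppler shift: f' = f · (v + v_o)/(v − v_s).
f' = 38.7 × (336 + 1.9)/(336 − 10) = 38.7 × 337.9/326 ≈ 40.1 kHz.

40.1 kHz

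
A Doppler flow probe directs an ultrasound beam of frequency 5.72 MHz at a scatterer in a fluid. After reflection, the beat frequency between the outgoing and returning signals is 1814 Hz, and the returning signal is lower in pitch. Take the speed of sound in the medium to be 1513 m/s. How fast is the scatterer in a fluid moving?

0.24 m/s

Double Doppler shift off a moving reflector: f₂ = f₀ · (v + u)/(v − u) (u > 0 toward emitter).
Returning signal is lower, so f₂ = f₀ − Δf = 5720000 − 1814 = 5718186 Hz.
Rearranging, u = v · (f₂ − f₀)/(f₂ + f₀) = 1513 × -1814/11438186 ≈ -0.24 m/s.
So the scatterer in a fluid is moving at 0.24 m/s away from the emitter.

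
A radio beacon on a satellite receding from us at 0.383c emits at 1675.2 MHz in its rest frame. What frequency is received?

1118.9 MHz

Relativistic Doppler for frequency: f' = f₀ · √((1 − β)/(1 + β)).
f' = 1675.2 × √(0.6170/1.3830) = 1675.2 × 0.66793 ≈ 1118.9 MHz.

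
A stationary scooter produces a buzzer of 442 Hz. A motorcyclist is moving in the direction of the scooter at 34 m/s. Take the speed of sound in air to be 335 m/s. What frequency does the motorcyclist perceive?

487 Hz

Only the observer moves, toward the source, so f' = f · (v + v_o)/v.
f' = 442 × (335 + 34)/335 = 442 × 369/335 ≈ 487 Hz.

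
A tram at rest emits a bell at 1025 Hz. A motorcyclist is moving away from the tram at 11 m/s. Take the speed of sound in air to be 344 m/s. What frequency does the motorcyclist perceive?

Moving observer, stationary source: f' = f · (v − v_o)/v.
f' = 1025 × (344 − 11)/344 = 1025 × 333/344 ≈ 992 Hz.

992 Hz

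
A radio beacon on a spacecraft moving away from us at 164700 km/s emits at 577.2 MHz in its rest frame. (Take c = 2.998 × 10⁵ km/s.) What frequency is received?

β = v/c = 164700/299800 = 0.5494.
Relativistic Doppler for frequency: f' = f₀ · √((1 − β)/(1 + β)).
f' = 577.2 × √(0.4506/1.5494) = 577.2 × 0.53931 ≈ 311.3 MHz.

311.3 MHz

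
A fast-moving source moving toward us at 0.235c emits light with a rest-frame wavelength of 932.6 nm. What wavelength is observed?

734.0 nm

Relativistic Doppler for wavelength: λ' = λ₀ · √((1 − β)/(1 + β)).
λ' = 932.6 × √(0.7650/1.2350) = 932.6 × 0.78704 ≈ 734.0 nm.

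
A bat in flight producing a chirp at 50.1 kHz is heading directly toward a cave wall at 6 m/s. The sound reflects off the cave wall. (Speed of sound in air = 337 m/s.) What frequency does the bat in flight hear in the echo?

The cave wall receives the sound from a moving source: f₁ = f₀ · v/(v − v_e) = 50.1 × 337/331 ≈ 51.0 kHz.
On the return leg the bat in flight is a moving observer: f₂ = f₁ · (v + v_e)/v = 51.0 × 343/337 ≈ 51.9 kHz.
Equivalently f₂ = f₀ · (v + v_e)/(v − v_e).

51.9 kHz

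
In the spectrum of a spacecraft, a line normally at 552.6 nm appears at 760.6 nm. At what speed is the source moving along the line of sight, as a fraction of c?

0.309

λ'/λ₀ = 1.3764 > 1 (redshift), so the source is receding.
λ'/λ₀ = √((1 + β)/(1 − β)) for a receding source ⇒ β = (r² − 1)/(r² + 1) with r = λ'/λ₀.
β = (1.8945 − 1)/(1.8945 + 1) ≈ 0.309.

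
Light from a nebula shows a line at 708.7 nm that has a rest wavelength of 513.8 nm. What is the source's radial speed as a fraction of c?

0.311c

λ'/λ₀ = 1.3793 > 1 (redshift), so the source is receding.
λ'/λ₀ = √((1 + β)/(1 − β)) for a receding source ⇒ β = (r² − 1)/(r² + 1) with r = λ'/λ₀.
β = (1.9026 − 1)/(1.9026 + 1) ≈ 0.311.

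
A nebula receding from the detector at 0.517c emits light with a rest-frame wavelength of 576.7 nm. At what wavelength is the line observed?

Relativistic Doppler for wavelength: λ' = λ₀ · √((1 + β)/(1 − β)).
λ' = 576.7 × √(1.5170/0.4830) = 576.7 × 1.77223 ≈ 1022.0 nm.

1022.0 nm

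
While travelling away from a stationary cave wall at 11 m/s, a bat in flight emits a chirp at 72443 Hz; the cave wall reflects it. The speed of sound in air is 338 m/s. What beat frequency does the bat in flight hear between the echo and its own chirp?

The cave wall receives the sound from a moving source: f₁ = f₀ · v/(v + v_e) = 72443 × 338/349 ≈ 70160 Hz.
On the return leg the bat in flight is a moving observer: f₂ = f₁ · (v − v_e)/v = 70160 × 327/338 ≈ 67876 Hz.
Equivalently f₂ = f₀ · (v − v_e)/(v + v_e).
Beat against the emitted tone: |f₂ − f₀| = 2v_e·f₀/(v + v_e) = 2 × 11 × 72443/349 ≈ 4567 Hz.

4567 Hz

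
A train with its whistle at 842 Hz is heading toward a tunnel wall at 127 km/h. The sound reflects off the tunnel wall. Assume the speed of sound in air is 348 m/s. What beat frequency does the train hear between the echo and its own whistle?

127 km/h = 35.28 m/s.
The tunnel wall receives the sound from a moving source: f₁ = f₀ · v/(v − v_e) = 842 × 348/312.72 ≈ 937.0 Hz.
On the return leg the train is a moving observer: f₂ = f₁ · (v + v_e)/v = 937.0 × 383.28/348 ≈ 1032.0 Hz.
Equivalently f₂ = f₀ · (v + v_e)/(v − v_e).
Beat against the emitted tone: |f₂ − f₀| = 2v_e·f₀/(v − v_e) = 2 × 35.28 × 842/312.72 ≈ 190 Hz.

190 Hz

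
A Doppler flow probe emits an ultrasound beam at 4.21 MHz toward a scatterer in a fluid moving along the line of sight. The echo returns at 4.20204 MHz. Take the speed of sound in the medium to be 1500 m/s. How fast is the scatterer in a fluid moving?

Double Doppler shift off a moving reflector: f₂ = f₀ · (v + u)/(v − u) (u > 0 toward emitter).
Rearranging, u = v · (f₂ − f₀)/(f₂ + f₀) = 1500 × -0.00796/8.41204 ≈ -1.42 m/s.
So the scatterer in a fluid is moving at 1.42 m/s away from the emitter.

1.42 m/s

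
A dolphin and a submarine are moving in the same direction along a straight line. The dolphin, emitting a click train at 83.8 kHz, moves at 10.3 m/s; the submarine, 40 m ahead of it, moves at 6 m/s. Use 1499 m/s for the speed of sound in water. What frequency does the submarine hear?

84.0 kHz

The submarine is ahead, so the dolphin is moving toward it while the submarine is moving away from the dolphin.
General Doppler shift: f' = f · (v − v_o)/(v − v_s).
f' = 83.8 × (1499 − 6)/(1499 − 10.3) = 83.8 × 1493/1488.7 ≈ 84.0 kHz.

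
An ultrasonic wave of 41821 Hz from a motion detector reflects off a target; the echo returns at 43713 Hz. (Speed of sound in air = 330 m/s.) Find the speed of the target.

Double Doppler shift off a moving reflector: f₂ = f₀ · (v + u)/(v − u) (u > 0 toward emitter).
Rearranging, u = v · (f₂ − f₀)/(f₂ + f₀) = 330 × 1892/85534 ≈ 7.3 m/s.
So the target is moving at 7.3 m/s toward the emitter.

7.3 m/s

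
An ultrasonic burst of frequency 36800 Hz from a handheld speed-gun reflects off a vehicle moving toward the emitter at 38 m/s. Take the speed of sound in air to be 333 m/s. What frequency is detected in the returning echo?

46281 Hz

The vehicle first receives the wave as a moving observer: f₁ = f₀ · (v + u)/v = 36800 × (333 + 38)/333 ≈ 40999 Hz.
The reflection then acts as a moving source: f₂ = f₁ · v/(v − u) ≈ 46281 Hz.
Equivalently f₂ = f₀ · (v + u)/(v − u).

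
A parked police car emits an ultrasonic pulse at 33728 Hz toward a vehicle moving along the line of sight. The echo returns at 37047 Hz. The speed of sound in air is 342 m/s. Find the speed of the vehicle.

Double Doppler shift off a moving reflector: f₂ = f₀ · (v + u)/(v − u) (u > 0 toward emitter).
Rearranging, u = v · (f₂ − f₀)/(f₂ + f₀) = 342 × 3319/70775 ≈ 16.0 m/s.
So the vehicle is moving at 16.0 m/s toward the emitter.

16.0 m/s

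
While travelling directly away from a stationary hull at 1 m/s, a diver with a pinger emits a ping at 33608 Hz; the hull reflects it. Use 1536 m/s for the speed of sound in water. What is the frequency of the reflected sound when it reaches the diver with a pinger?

The hull receives the sound from a moving source: f₁ = f₀ · v/(v + v_e) = 33608 × 1536/1537 ≈ 33586 Hz.
On the return leg the diver with a pinger is a moving observer: f₂ = f₁ · (v − v_e)/v = 33586 × 1535/1536 ≈ 33564 Hz.
Equivalently f₂ = f₀ · (v − v_e)/(v + v_e).

33564 Hz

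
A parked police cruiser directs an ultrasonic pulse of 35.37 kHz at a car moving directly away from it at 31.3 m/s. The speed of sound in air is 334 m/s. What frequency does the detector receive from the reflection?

29.3 kHz

The car first receives the wave as a moving observer: f₁ = f₀ · (v − u)/v = 35.37 × (334 − 31.3)/334 ≈ 32.1 kHz.
On reflection it acts as a source moving away from the stationary detector: f₂ = f₁ · v/(v + u) = 32.1 × 334/365.3 ≈ 29.3 kHz.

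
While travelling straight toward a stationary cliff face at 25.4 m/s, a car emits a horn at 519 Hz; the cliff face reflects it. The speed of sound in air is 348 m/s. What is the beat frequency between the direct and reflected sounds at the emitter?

The cliff face receives the sound from a moving source: f₁ = f₀ · v/(v − v_e) = 519 × 348/322.6 ≈ 559.9 Hz.
On the return leg the car is a moving observer: f₂ = f₁ · (v + v_e)/v = 559.9 × 373.4/348 ≈ 600.7 Hz.
Beat against the emitted tone: |f₂ − f₀| = 2v_e·f₀/(v − v_e) = 2 × 25.4 × 519/322.6 ≈ 82 Hz.

82 Hz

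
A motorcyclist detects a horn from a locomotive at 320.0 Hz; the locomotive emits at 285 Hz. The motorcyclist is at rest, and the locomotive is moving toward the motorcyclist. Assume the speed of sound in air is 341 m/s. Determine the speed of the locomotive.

f' = f · v/(v − v_s) ⇒ v_s = v · |1 − f/f'|.
v_s = 341 × |1 − 285/320.0| = 341 × 0.1094 ≈ 37 m/s.

37 m/s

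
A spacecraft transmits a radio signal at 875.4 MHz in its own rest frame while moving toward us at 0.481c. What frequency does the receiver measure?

1478.8 MHz

Relativistic Doppler for frequency: f' = f₀ · √((1 + β)/(1 − β)).
f' = 875.4 × √(1.4810/0.5190) = 875.4 × 1.68925 ≈ 1478.8 MHz.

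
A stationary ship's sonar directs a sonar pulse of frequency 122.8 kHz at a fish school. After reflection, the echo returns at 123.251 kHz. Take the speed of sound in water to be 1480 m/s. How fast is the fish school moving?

2.71 m/s

Double Doppler shift off a moving reflector: f₂ = f₀ · (v + u)/(v − u) (u > 0 toward emitter).
Rearranging, u = v · (f₂ − f₀)/(f₂ + f₀) = 1480 × 0.451/246.051 ≈ 2.71 m/s.
So the fish school is moving at 2.71 m/s toward the emitter.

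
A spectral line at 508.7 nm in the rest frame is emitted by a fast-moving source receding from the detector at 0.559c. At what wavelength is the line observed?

956.5 nm

Relativistic Doppler for wavelength: λ' = λ₀ · √((1 + β)/(1 − β)).
λ' = 508.7 × √(1.5590/0.4410) = 508.7 × 1.88020 ≈ 956.5 nm.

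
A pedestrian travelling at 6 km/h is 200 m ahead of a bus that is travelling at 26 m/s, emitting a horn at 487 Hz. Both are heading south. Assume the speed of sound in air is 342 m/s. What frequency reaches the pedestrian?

525 Hz

6 km/h = 1.667 m/s.
The pedestrian is ahead, so the bus is moving toward it while the pedestrian is moving away from the bus.
Both move, so f' = f · (v − v_o)/(v − v_s).
f' = 487 × (342 − 1.667)/(342 − 26) = 487 × 340.33/316 ≈ 525 Hz.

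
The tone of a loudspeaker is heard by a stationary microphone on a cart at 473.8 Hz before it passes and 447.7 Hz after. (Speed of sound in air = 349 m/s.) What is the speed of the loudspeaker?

9.9 m/s

f₁/f₂ = (v + v_s)/(v − v_s), so v_s = v · (f₁ − f₂)/(f₁ + f₂).
v_s = 349 × (473.8 − 447.7)/(473.8 + 447.7) = 349 × 26.1/921.5 ≈ 9.9 m/s.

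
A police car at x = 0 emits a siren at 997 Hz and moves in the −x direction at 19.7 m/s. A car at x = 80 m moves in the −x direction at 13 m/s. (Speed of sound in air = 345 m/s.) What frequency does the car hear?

The observer lies on the +x side, so the source is heading away from the observer and the observer is heading toward the source.
With source receding and observer approaching, f' = f · (v + v_o)/(v + v_s).
f' = 997 × (345 + 13)/(345 + 19.7) = 997 × 358/364.7 ≈ 979 Hz.

979 Hz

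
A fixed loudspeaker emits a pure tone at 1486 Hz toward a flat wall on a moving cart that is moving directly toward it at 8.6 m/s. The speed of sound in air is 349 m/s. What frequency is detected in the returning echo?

1561 Hz

At the flat wall on a moving cart (a moving observer), f₁ = f₀ · (v + u)/v = 1486 × 357.6/349 ≈ 1523 Hz.
The reflection then acts as a moving source: f₂ = f₁ · v/(v − u) ≈ 1561 Hz.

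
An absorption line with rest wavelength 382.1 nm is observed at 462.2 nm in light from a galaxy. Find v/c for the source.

0.188

λ'/λ₀ = 1.2096 > 1 (redshift), so the source is receding.
λ'/λ₀ = √((1 + β)/(1 − β)) for a receding source ⇒ β = (r² − 1)/(r² + 1) with r = λ'/λ₀.
β = (1.4632 − 1)/(1.4632 + 1) ≈ 0.188.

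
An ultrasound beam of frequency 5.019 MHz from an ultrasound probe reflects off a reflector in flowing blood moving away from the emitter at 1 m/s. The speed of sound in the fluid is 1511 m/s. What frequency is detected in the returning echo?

The reflector in flowing blood first receives the wave as a moving observer: f₁ = f₀ · (v − u)/v = 5.019 × (1511 − 1)/1511 ≈ 5.016 MHz.
On reflection it acts as a source moving away from the stationary detector: f₂ = f₁ · v/(v + u) = 5.016 × 1511/1512 ≈ 5.012 MHz.

5.012 MHz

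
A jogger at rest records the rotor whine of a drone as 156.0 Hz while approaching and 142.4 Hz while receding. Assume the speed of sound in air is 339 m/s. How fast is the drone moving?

f₁/f₂ = (v + v_s)/(v − v_s), so v_s = v · (f₁ − f₂)/(f₁ + f₂).
v_s = 339 × (156.0 − 142.4)/(156.0 + 142.4) = 339 × 13.6/298.4 ≈ 15.5 m/s.

15.5 m/s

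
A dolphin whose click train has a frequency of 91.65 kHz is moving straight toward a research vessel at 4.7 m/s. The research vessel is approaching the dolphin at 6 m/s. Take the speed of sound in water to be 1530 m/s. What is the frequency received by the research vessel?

General Doppler shift: f' = f · (v + v_o)/(v − v_s).
f' = 91.65 × (1530 + 6)/(1530 − 4.7) = 91.65 × 1536/1525.3 ≈ 92.3 kHz.

92.3 kHz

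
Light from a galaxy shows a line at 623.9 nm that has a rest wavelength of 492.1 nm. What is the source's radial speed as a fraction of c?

λ'/λ₀ = 1.2678 > 1 (redshift), so the source is receding.
λ'/λ₀ = √((1 + β)/(1 − β)) for a receding source ⇒ β = (r² − 1)/(r² + 1) with r = λ'/λ₀.
β = (1.6074 − 1)/(1.6074 + 1) ≈ 0.233.

0.233c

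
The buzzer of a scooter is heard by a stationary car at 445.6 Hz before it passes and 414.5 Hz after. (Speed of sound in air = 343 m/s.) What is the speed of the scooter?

12.4 m/s

f₁/f₂ = (v + v_s)/(v − v_s), so v_s = v · (f₁ − f₂)/(f₁ + f₂).
v_s = 343 × (445.6 − 414.5)/(445.6 + 414.5) = 343 × 31.1/860.1 ≈ 12.4 m/s.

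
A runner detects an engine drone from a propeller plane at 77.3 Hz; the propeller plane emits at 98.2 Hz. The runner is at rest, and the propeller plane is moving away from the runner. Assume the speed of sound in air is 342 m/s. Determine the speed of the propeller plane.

f' = f · v/(v + v_s) ⇒ v_s = v · |1 − f/f'|.
v_s = 342 × |1 − 98.2/77.3| = 342 × 0.2704 ≈ 92 m/s.

92 m/s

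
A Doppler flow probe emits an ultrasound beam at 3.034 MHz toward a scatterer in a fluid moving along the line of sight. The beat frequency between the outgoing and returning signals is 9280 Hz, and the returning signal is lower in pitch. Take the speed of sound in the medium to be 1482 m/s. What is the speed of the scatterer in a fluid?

2.27 m/s

Double Doppler shift off a moving reflector: f₂ = f₀ · (v + u)/(v − u) (u > 0 toward emitter).
Returning signal is lower, so f₂ = f₀ − Δf = 3034000 − 9280 = 3024720 Hz.
Rearranging, u = v · (f₂ − f₀)/(f₂ + f₀) = 1482 × -9280/6058720 ≈ -2.27 m/s.
So the scatterer in a fluid is moving at 2.27 m/s away from the emitter.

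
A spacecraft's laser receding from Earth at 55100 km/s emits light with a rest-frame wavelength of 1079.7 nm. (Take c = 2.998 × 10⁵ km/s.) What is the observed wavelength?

β = v/c = 55100/299800 = 0.1838.
Relativistic Doppler for wavelength: λ' = λ₀ · √((1 + β)/(1 − β)).
λ' = 1079.7 × √(1.1838/0.8162) = 1079.7 × 1.20430 ≈ 1300.3 nm.

1300.3 nm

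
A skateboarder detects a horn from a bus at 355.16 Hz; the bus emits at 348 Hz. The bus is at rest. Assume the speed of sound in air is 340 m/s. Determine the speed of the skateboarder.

7.0 m/s

f' > f, so the skateboarder is approaching.
f' = f · (v + v_o)/v ⇒ v_o = v · |f'/f − 1|.
v_o = 340 × |355.16/348 − 1| = 340 × 0.02057 ≈ 7.0 m/s.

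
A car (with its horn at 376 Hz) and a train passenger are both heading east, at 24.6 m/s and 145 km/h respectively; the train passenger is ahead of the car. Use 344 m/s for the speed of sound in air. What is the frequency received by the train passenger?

145 km/h = 40.28 m/s.
The train passenger is ahead, so the car is moving toward it while the train passenger is moving away from the car.
With source approaching and observer receding, f' = f · (v − v_o)/(v − v_s).
f' = 376 × (344 − 40.28)/(344 − 24.6) = 376 × 303.72/319.4 ≈ 358 Hz.

358 Hz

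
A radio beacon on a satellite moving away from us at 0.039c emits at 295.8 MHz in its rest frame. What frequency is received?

Relativistic Doppler for frequency: f' = f₀ · √((1 − β)/(1 + β)).
f' = 295.8 × √(0.9610/1.0390) = 295.8 × 0.96173 ≈ 284.5 MHz.

284.5 MHz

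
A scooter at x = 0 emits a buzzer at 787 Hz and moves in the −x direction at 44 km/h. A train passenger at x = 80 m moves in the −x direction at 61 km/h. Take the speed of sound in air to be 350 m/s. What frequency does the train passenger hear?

797 Hz

44 km/h = 12.22 m/s; 61 km/h = 16.94 m/s.
The observer lies on the +x side, so the source is heading away from the observer and the observer is heading toward the source.
Both move, so f' = f · (v + v_o)/(v + v_s).
f' = 787 × (350 + 16.94)/(350 + 12.22) = 787 × 366.94/362.22 ≈ 797 Hz.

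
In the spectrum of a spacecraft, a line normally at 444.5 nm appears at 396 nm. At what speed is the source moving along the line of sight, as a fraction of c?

λ'/λ₀ = 0.8909 < 1 (blueshift), so the source is approaching.
λ'/λ₀ = √((1 − β)/(1 + β)) for an approaching source ⇒ β = (1 − r²)/(1 + r²) with r = λ'/λ₀.
β = (1 − 0.7937)/(1 + 0.7937) ≈ 0.115.

0.115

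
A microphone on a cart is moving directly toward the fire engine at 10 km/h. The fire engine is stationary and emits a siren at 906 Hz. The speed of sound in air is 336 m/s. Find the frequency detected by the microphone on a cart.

913 Hz

10 km/h = 2.778 m/s.
Moving observer, stationary source: f' = f · (v + v_o)/v.
f' = 906 × (336 + 2.778)/336 = 906 × 338.78/336 ≈ 913 Hz.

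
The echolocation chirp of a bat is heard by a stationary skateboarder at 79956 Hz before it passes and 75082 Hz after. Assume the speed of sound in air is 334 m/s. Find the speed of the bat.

f₁/f₂ = (v + v_s)/(v − v_s), so v_s = v · (f₁ − f₂)/(f₁ + f₂).
v_s = 334 × (79956 − 75082)/(79956 + 75082) = 334 × 4874/155038 ≈ 10.5 m/s.

10.5 m/s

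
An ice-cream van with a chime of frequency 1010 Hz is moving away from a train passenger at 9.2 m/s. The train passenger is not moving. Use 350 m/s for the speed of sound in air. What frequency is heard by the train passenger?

984 Hz

Moving source, stationary observer: f' = f · v/(v + v_s) since the source is receding.
f' = 1010 × 350/(350 + 9.2) = 1010 × 350/359.2 ≈ 984 Hz.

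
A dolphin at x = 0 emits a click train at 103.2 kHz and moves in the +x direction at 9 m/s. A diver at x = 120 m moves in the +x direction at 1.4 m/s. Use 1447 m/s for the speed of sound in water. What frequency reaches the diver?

The observer lies on the +x side, so the source is heading toward the observer and the observer is heading away from the source.
With source approaching and observer receding, f' = f · (v − v_o)/(v − v_s).
f' = 103.2 × (1447 − 1.4)/(1447 − 9) = 103.2 × 1445.6/1438 ≈ 103.7 kHz.

103.7 kHz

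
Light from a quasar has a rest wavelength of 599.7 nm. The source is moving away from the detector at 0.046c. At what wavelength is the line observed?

628.0 nm

Relativistic Doppler for wavelength: λ' = λ₀ · √((1 + β)/(1 − β)).
λ' = 599.7 × √(1.0460/0.9540) = 599.7 × 1.04711 ≈ 628.0 nm.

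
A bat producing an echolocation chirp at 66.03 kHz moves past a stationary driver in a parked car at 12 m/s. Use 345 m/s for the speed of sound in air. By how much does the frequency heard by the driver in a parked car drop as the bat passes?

4.60 kHz

Approaching: f₁ = f · v/(v − v_s) = 66.03 × 345/333 ≈ 68.41 kHz.
Receding: f₂ = f · v/(v + v_s) = 66.03 × 345/357 ≈ 63.81 kHz.
Drop: f₁ − f₂ = 2f·v·v_s/(v² − v_s²) = 2 × 66.03 × 345 × 12/(345² − 12²) ≈ 4.60 kHz.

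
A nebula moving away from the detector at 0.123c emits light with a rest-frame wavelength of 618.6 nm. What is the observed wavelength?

700.0 nm

Relativistic Doppler for wavelength: λ' = λ₀ · √((1 + β)/(1 − β)).
λ' = 618.6 × √(1.1230/0.8770) = 618.6 × 1.13159 ≈ 700.0 nm.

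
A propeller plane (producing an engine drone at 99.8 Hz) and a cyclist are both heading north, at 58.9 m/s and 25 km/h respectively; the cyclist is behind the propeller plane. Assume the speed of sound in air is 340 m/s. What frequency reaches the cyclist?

87 Hz

25 km/h = 6.944 m/s.
The cyclist is behind, so the propeller plane is moving away from it while the cyclist is moving toward the propeller plane.
With source receding and observer approaching, f' = f · (v + v_o)/(v + v_s).
f' = 99.8 × (340 + 6.944)/(340 + 58.9) = 99.8 × 346.94/398.9 ≈ 87 Hz.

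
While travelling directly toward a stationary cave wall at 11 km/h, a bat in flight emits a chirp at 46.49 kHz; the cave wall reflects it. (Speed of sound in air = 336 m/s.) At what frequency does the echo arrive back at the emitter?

47.3 kHz

11 km/h = 3.056 m/s.
The cave wall receives the sound from a moving source: f₁ = f₀ · v/(v − v_e) = 46.49 × 336/332.94 ≈ 46.9 kHz.
On the return leg the bat in flight is a moving observer: f₂ = f₁ · (v + v_e)/v = 46.9 × 339.06/336 ≈ 47.3 kHz.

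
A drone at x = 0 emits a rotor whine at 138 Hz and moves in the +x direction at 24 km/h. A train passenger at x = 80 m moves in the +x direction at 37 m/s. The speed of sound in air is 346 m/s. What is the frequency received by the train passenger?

24 km/h = 6.667 m/s.
The observer lies on the +x side, so the source is heading toward the observer and the observer is heading away from the source.
General Doppler shift: f' = f · (v − v_o)/(v − v_s).
f' = 138 × (346 − 37)/(346 − 6.667) = 138 × 309/339.33 ≈ 126 Hz.

126 Hz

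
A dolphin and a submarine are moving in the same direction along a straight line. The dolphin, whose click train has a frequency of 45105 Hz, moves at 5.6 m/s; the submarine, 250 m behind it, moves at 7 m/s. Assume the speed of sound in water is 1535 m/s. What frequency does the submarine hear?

45146 Hz

The submarine is behind, so the dolphin is moving away from it while the submarine is moving toward the dolphin.
General Doppler shift: f' = f · (v + v_o)/(v + v_s).
f' = 45105 × (1535 + 7)/(1535 + 5.6) = 45105 × 1542/1540.6 ≈ 45146 Hz.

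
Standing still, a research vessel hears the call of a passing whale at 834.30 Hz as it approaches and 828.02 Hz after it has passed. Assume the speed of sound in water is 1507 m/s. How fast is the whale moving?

f₁/f₂ = (v + v_s)/(v − v_s), so v_s = v · (f₁ − f₂)/(f₁ + f₂).
v_s = 1507 × (834.30 − 828.02)/(834.30 + 828.02) = 1507 × 6.28/1662.32 ≈ 5.7 m/s.

5.7 m/s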